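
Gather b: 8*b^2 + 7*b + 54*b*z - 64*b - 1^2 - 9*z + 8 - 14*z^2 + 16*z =8*b^2 + b*(54*z - 57) - 14*z^2 + 7*z + 7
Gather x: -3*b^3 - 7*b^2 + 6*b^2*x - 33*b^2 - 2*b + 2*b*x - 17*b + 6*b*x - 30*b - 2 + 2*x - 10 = -3*b^3 - 40*b^2 - 49*b + x*(6*b^2 + 8*b + 2) - 12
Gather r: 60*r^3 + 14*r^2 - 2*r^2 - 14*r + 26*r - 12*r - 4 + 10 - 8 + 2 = 60*r^3 + 12*r^2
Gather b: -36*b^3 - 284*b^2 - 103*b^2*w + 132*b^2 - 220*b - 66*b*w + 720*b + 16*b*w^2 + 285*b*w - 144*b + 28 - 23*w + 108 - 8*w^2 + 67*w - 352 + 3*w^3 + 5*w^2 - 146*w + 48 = -36*b^3 + b^2*(-103*w - 152) + b*(16*w^2 + 219*w + 356) + 3*w^3 - 3*w^2 - 102*w - 168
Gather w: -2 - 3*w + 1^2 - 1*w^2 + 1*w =-w^2 - 2*w - 1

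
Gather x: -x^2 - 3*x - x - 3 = -x^2 - 4*x - 3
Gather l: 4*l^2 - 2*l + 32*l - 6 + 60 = 4*l^2 + 30*l + 54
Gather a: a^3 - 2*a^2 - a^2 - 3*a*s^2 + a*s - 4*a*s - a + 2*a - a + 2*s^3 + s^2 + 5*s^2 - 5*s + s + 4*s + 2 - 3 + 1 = a^3 - 3*a^2 + a*(-3*s^2 - 3*s) + 2*s^3 + 6*s^2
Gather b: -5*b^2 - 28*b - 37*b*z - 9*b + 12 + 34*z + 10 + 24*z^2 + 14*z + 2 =-5*b^2 + b*(-37*z - 37) + 24*z^2 + 48*z + 24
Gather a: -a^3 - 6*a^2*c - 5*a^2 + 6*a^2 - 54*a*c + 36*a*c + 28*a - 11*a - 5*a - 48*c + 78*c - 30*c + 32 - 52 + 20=-a^3 + a^2*(1 - 6*c) + a*(12 - 18*c)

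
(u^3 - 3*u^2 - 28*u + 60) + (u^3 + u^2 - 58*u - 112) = 2*u^3 - 2*u^2 - 86*u - 52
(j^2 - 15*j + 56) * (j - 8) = j^3 - 23*j^2 + 176*j - 448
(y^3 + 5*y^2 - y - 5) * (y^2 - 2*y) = y^5 + 3*y^4 - 11*y^3 - 3*y^2 + 10*y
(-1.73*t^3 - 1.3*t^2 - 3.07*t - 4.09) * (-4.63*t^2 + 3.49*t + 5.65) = 8.0099*t^5 - 0.0186999999999999*t^4 - 0.0974000000000022*t^3 + 0.877399999999998*t^2 - 31.6196*t - 23.1085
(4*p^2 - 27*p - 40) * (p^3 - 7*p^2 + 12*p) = 4*p^5 - 55*p^4 + 197*p^3 - 44*p^2 - 480*p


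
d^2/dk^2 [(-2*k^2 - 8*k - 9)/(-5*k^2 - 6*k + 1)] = 2*(140*k^3 + 705*k^2 + 930*k + 419)/(125*k^6 + 450*k^5 + 465*k^4 + 36*k^3 - 93*k^2 + 18*k - 1)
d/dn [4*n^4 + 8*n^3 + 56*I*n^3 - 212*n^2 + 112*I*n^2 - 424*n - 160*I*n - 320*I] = 16*n^3 + n^2*(24 + 168*I) + n*(-424 + 224*I) - 424 - 160*I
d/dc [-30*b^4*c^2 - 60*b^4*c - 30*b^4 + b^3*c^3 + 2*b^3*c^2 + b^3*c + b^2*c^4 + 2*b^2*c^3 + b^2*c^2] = b^2*(-60*b^2*c - 60*b^2 + 3*b*c^2 + 4*b*c + b + 4*c^3 + 6*c^2 + 2*c)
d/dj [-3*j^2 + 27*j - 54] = 27 - 6*j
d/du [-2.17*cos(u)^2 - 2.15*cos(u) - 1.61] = (4.34*cos(u) + 2.15)*sin(u)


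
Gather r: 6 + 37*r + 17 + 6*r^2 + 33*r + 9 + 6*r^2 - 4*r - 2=12*r^2 + 66*r + 30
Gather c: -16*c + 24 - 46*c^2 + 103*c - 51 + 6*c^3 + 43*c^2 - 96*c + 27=6*c^3 - 3*c^2 - 9*c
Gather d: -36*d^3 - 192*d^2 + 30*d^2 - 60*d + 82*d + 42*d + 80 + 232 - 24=-36*d^3 - 162*d^2 + 64*d + 288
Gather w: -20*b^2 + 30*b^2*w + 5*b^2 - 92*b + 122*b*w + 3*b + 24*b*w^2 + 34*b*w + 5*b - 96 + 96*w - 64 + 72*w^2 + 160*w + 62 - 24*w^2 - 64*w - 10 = -15*b^2 - 84*b + w^2*(24*b + 48) + w*(30*b^2 + 156*b + 192) - 108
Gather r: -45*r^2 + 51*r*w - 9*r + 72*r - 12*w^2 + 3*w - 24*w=-45*r^2 + r*(51*w + 63) - 12*w^2 - 21*w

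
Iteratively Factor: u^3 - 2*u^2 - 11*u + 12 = (u - 4)*(u^2 + 2*u - 3) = (u - 4)*(u + 3)*(u - 1)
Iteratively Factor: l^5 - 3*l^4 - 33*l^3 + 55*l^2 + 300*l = (l - 5)*(l^4 + 2*l^3 - 23*l^2 - 60*l) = (l - 5)*(l + 3)*(l^3 - l^2 - 20*l) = (l - 5)*(l + 3)*(l + 4)*(l^2 - 5*l) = l*(l - 5)*(l + 3)*(l + 4)*(l - 5)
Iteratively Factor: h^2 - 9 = (h + 3)*(h - 3)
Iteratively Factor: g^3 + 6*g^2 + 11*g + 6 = (g + 1)*(g^2 + 5*g + 6) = (g + 1)*(g + 3)*(g + 2)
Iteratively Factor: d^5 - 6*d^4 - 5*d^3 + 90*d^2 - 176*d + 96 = (d - 4)*(d^4 - 2*d^3 - 13*d^2 + 38*d - 24) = (d - 4)*(d - 2)*(d^3 - 13*d + 12) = (d - 4)*(d - 3)*(d - 2)*(d^2 + 3*d - 4) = (d - 4)*(d - 3)*(d - 2)*(d + 4)*(d - 1)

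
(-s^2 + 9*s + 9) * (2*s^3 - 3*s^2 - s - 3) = -2*s^5 + 21*s^4 - 8*s^3 - 33*s^2 - 36*s - 27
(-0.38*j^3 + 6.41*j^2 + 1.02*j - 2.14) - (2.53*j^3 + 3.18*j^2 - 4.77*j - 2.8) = -2.91*j^3 + 3.23*j^2 + 5.79*j + 0.66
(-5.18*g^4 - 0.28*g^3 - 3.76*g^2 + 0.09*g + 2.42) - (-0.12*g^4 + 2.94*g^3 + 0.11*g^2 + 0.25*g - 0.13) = -5.06*g^4 - 3.22*g^3 - 3.87*g^2 - 0.16*g + 2.55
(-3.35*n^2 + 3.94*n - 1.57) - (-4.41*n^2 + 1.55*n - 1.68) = 1.06*n^2 + 2.39*n + 0.11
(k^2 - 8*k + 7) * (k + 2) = k^3 - 6*k^2 - 9*k + 14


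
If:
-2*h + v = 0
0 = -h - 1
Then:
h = -1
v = -2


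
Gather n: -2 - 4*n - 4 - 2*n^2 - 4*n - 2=-2*n^2 - 8*n - 8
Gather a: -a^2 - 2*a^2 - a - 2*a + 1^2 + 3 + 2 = -3*a^2 - 3*a + 6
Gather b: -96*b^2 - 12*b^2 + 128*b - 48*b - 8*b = -108*b^2 + 72*b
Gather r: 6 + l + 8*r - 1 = l + 8*r + 5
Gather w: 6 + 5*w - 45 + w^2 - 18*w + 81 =w^2 - 13*w + 42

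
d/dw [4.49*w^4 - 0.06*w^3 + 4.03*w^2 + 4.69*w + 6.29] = 17.96*w^3 - 0.18*w^2 + 8.06*w + 4.69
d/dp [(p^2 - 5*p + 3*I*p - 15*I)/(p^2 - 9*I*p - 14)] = (p^2*(5 - 12*I) + p*(-28 + 30*I) + 205 - 42*I)/(p^4 - 18*I*p^3 - 109*p^2 + 252*I*p + 196)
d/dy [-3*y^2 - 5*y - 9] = -6*y - 5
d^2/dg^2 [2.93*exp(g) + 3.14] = 2.93*exp(g)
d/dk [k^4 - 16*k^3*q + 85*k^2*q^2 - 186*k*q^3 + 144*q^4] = 4*k^3 - 48*k^2*q + 170*k*q^2 - 186*q^3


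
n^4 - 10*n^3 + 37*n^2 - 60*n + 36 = (n - 3)^2*(n - 2)^2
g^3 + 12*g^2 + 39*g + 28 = (g + 1)*(g + 4)*(g + 7)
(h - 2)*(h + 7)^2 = h^3 + 12*h^2 + 21*h - 98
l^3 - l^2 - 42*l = l*(l - 7)*(l + 6)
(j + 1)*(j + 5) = j^2 + 6*j + 5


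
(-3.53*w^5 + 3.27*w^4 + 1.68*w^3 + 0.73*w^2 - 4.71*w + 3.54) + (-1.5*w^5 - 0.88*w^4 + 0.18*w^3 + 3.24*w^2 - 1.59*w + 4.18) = -5.03*w^5 + 2.39*w^4 + 1.86*w^3 + 3.97*w^2 - 6.3*w + 7.72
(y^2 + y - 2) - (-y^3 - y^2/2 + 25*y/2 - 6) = y^3 + 3*y^2/2 - 23*y/2 + 4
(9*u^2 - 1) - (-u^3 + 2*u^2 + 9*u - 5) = u^3 + 7*u^2 - 9*u + 4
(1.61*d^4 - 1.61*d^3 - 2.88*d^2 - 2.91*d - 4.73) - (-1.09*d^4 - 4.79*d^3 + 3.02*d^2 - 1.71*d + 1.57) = 2.7*d^4 + 3.18*d^3 - 5.9*d^2 - 1.2*d - 6.3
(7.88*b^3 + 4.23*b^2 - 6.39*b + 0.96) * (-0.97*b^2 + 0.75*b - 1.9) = -7.6436*b^5 + 1.8069*b^4 - 5.6012*b^3 - 13.7607*b^2 + 12.861*b - 1.824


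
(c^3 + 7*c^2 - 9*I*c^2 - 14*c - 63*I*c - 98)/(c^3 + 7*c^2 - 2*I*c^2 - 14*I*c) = (c - 7*I)/c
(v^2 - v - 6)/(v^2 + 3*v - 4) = (v^2 - v - 6)/(v^2 + 3*v - 4)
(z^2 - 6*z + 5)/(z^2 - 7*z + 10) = (z - 1)/(z - 2)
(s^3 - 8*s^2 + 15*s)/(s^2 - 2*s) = (s^2 - 8*s + 15)/(s - 2)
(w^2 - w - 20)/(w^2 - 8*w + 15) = (w + 4)/(w - 3)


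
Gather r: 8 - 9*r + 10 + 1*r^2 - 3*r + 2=r^2 - 12*r + 20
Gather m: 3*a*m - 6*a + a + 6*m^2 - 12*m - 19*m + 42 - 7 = -5*a + 6*m^2 + m*(3*a - 31) + 35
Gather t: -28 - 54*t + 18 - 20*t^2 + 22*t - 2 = -20*t^2 - 32*t - 12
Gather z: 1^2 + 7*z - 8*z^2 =-8*z^2 + 7*z + 1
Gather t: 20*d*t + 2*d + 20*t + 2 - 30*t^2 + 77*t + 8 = 2*d - 30*t^2 + t*(20*d + 97) + 10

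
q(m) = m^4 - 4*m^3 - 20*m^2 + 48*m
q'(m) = 4*m^3 - 12*m^2 - 40*m + 48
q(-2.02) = -128.95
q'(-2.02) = 46.87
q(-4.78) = 272.50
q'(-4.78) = -471.84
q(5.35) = -108.92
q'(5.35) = 103.05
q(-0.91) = -56.54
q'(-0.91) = 71.45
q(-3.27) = -116.62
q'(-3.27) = -89.38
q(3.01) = -63.72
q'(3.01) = -72.04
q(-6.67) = 1956.29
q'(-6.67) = -1406.03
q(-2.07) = -131.22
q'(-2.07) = 43.90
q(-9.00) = 7425.00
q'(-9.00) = -3480.00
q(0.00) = 0.00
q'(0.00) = 48.00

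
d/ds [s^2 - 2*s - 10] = 2*s - 2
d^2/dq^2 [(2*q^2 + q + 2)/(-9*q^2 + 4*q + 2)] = 2*(-153*q^3 - 594*q^2 + 162*q - 68)/(729*q^6 - 972*q^5 - 54*q^4 + 368*q^3 + 12*q^2 - 48*q - 8)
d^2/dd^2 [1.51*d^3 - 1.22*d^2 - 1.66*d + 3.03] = 9.06*d - 2.44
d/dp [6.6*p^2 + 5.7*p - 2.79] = 13.2*p + 5.7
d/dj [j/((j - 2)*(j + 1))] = (-j^2 - 2)/(j^4 - 2*j^3 - 3*j^2 + 4*j + 4)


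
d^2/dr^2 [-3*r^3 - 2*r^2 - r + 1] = -18*r - 4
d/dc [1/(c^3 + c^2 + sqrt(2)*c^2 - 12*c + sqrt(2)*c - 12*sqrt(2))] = (-3*c^2 - 2*sqrt(2)*c - 2*c - sqrt(2) + 12)/(c^3 + c^2 + sqrt(2)*c^2 - 12*c + sqrt(2)*c - 12*sqrt(2))^2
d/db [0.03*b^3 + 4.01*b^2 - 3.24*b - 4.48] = 0.09*b^2 + 8.02*b - 3.24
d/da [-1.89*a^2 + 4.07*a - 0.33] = 4.07 - 3.78*a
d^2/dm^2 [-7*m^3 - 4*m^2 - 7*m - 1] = -42*m - 8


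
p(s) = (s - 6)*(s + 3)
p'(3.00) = 3.00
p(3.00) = -18.00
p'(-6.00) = -15.00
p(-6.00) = 36.00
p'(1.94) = 0.88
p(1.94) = -20.06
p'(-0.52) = -4.04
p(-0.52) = -16.17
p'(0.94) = -1.12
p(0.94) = -19.94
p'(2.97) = 2.94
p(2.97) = -18.09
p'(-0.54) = -4.08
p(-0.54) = -16.09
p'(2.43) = 1.86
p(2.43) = -19.39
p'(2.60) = 2.20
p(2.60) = -19.04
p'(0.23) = -2.54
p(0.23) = -18.64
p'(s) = 2*s - 3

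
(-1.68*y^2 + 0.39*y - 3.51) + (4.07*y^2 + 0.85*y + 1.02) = 2.39*y^2 + 1.24*y - 2.49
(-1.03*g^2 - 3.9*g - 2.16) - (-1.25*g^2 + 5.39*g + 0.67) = 0.22*g^2 - 9.29*g - 2.83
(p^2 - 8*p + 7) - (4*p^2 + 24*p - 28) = -3*p^2 - 32*p + 35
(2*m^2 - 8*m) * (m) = 2*m^3 - 8*m^2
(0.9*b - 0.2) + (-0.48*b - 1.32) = 0.42*b - 1.52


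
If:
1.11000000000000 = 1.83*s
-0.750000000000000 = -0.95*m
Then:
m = 0.79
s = 0.61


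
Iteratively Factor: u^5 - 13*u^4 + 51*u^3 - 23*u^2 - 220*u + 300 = (u - 3)*(u^4 - 10*u^3 + 21*u^2 + 40*u - 100) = (u - 3)*(u - 2)*(u^3 - 8*u^2 + 5*u + 50) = (u - 5)*(u - 3)*(u - 2)*(u^2 - 3*u - 10) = (u - 5)*(u - 3)*(u - 2)*(u + 2)*(u - 5)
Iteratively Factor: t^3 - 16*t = (t)*(t^2 - 16) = t*(t + 4)*(t - 4)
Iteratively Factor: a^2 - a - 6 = (a - 3)*(a + 2)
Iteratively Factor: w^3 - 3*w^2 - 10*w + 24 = (w - 2)*(w^2 - w - 12) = (w - 4)*(w - 2)*(w + 3)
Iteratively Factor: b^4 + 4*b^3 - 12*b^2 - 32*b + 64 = (b - 2)*(b^3 + 6*b^2 - 32) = (b - 2)*(b + 4)*(b^2 + 2*b - 8) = (b - 2)^2*(b + 4)*(b + 4)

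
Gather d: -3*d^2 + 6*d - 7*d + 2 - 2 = -3*d^2 - d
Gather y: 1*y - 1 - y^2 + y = -y^2 + 2*y - 1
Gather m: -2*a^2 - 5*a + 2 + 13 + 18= -2*a^2 - 5*a + 33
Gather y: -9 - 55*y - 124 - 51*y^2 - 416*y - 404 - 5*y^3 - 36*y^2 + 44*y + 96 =-5*y^3 - 87*y^2 - 427*y - 441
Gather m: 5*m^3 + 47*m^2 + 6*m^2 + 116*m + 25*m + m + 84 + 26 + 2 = 5*m^3 + 53*m^2 + 142*m + 112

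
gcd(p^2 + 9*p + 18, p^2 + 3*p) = p + 3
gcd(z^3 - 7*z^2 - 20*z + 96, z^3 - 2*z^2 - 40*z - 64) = z^2 - 4*z - 32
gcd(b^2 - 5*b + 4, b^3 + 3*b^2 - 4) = b - 1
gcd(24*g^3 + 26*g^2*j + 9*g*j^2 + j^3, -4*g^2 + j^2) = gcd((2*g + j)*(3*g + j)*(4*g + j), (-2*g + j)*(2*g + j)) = 2*g + j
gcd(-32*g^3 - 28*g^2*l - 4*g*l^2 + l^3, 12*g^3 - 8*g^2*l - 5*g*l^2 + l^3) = 2*g + l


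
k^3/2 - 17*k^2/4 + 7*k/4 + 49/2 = (k/2 + 1)*(k - 7)*(k - 7/2)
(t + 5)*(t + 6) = t^2 + 11*t + 30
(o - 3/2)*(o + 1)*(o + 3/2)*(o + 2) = o^4 + 3*o^3 - o^2/4 - 27*o/4 - 9/2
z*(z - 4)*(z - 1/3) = z^3 - 13*z^2/3 + 4*z/3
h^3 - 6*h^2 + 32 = (h - 4)^2*(h + 2)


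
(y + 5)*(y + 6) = y^2 + 11*y + 30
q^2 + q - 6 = (q - 2)*(q + 3)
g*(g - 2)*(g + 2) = g^3 - 4*g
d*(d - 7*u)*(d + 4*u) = d^3 - 3*d^2*u - 28*d*u^2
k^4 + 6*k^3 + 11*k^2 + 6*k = k*(k + 1)*(k + 2)*(k + 3)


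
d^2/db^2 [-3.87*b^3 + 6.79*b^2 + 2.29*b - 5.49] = 13.58 - 23.22*b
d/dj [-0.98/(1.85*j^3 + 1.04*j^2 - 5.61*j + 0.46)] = (5.439*j^2 + 2.0384*j - 5.4978)/(1.85*j^3 + 1.04*j^2 - 5.61*j + 0.46)^2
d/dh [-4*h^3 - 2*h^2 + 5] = 4*h*(-3*h - 1)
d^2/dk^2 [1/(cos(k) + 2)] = (sin(k)^2 + 2*cos(k) + 1)/(cos(k) + 2)^3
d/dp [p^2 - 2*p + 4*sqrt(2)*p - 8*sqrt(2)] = 2*p - 2 + 4*sqrt(2)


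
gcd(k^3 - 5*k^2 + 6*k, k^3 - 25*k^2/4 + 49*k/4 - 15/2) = k^2 - 5*k + 6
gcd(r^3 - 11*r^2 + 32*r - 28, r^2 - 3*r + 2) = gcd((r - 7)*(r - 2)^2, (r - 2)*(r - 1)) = r - 2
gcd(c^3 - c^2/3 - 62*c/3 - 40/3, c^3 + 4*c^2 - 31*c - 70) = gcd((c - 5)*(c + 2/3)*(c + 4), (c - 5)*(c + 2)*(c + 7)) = c - 5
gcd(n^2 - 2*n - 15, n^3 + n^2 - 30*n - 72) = n + 3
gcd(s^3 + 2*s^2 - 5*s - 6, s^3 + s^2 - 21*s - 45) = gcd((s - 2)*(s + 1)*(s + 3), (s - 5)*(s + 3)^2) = s + 3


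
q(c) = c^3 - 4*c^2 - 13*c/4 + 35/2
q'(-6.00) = 152.75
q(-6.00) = -323.00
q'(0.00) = -3.25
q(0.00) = 17.50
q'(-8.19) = 263.50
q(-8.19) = -773.54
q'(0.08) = -3.87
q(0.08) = 17.21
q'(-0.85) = 5.72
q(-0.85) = 16.76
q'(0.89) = -7.99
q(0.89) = 12.14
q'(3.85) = 10.42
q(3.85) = 2.76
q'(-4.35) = 88.32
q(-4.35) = -126.37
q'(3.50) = 5.50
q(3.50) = 0.00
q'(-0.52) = 1.72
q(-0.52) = 17.97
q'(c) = 3*c^2 - 8*c - 13/4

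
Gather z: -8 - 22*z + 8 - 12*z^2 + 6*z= -12*z^2 - 16*z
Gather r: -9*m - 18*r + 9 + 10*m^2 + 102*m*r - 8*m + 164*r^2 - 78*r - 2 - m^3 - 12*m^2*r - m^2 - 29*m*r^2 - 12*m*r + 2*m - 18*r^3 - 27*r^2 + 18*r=-m^3 + 9*m^2 - 15*m - 18*r^3 + r^2*(137 - 29*m) + r*(-12*m^2 + 90*m - 78) + 7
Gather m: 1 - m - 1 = -m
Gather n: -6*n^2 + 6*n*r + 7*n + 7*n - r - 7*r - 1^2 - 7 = -6*n^2 + n*(6*r + 14) - 8*r - 8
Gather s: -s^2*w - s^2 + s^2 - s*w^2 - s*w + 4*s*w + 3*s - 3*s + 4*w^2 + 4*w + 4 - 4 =-s^2*w + s*(-w^2 + 3*w) + 4*w^2 + 4*w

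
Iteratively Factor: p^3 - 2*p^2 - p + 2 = (p - 1)*(p^2 - p - 2) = (p - 1)*(p + 1)*(p - 2)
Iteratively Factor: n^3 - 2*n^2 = (n)*(n^2 - 2*n) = n*(n - 2)*(n)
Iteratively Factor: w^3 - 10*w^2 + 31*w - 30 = (w - 5)*(w^2 - 5*w + 6) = (w - 5)*(w - 2)*(w - 3)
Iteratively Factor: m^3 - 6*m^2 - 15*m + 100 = (m + 4)*(m^2 - 10*m + 25) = (m - 5)*(m + 4)*(m - 5)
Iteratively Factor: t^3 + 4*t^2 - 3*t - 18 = (t + 3)*(t^2 + t - 6) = (t + 3)^2*(t - 2)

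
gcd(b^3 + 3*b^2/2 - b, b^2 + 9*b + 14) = b + 2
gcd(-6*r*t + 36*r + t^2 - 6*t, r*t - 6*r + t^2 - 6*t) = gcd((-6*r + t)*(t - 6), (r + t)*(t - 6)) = t - 6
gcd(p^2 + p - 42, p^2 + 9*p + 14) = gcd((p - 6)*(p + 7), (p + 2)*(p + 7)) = p + 7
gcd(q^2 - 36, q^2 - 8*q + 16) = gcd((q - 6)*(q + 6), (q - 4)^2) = 1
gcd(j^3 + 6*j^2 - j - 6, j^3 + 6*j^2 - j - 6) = j^3 + 6*j^2 - j - 6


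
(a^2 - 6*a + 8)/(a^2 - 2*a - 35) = (-a^2 + 6*a - 8)/(-a^2 + 2*a + 35)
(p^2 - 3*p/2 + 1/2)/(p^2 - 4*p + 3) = (p - 1/2)/(p - 3)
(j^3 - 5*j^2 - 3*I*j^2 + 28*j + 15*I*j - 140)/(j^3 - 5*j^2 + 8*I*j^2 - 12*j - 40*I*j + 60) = (j^2 - 3*I*j + 28)/(j^2 + 8*I*j - 12)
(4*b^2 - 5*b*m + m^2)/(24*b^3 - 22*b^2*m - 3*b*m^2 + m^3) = (4*b - m)/(24*b^2 + 2*b*m - m^2)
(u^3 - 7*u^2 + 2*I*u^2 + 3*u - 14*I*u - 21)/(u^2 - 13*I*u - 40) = (u^3 + u^2*(-7 + 2*I) + u*(3 - 14*I) - 21)/(u^2 - 13*I*u - 40)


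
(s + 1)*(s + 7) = s^2 + 8*s + 7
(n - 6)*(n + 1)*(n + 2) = n^3 - 3*n^2 - 16*n - 12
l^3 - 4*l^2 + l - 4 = (l - 4)*(l - I)*(l + I)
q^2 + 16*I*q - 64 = (q + 8*I)^2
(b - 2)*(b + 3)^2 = b^3 + 4*b^2 - 3*b - 18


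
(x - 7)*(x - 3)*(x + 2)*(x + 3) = x^4 - 5*x^3 - 23*x^2 + 45*x + 126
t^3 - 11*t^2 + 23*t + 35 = (t - 7)*(t - 5)*(t + 1)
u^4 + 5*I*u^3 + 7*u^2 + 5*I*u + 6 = (u - I)^2*(u + I)*(u + 6*I)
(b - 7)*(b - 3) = b^2 - 10*b + 21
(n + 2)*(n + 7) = n^2 + 9*n + 14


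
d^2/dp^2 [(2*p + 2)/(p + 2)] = -4/(p + 2)^3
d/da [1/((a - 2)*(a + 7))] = (-2*a - 5)/(a^4 + 10*a^3 - 3*a^2 - 140*a + 196)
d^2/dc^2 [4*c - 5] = 0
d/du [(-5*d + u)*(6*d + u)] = d + 2*u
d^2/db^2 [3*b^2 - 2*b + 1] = 6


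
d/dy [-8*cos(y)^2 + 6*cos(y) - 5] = 2*(8*cos(y) - 3)*sin(y)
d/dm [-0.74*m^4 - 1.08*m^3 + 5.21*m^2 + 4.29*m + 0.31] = -2.96*m^3 - 3.24*m^2 + 10.42*m + 4.29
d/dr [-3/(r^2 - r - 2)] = 3*(2*r - 1)/(-r^2 + r + 2)^2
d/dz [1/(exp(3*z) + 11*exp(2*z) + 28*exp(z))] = (-3*exp(2*z) - 22*exp(z) - 28)*exp(-z)/(exp(2*z) + 11*exp(z) + 28)^2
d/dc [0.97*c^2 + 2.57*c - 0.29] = 1.94*c + 2.57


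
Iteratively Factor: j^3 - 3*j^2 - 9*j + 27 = (j - 3)*(j^2 - 9) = (j - 3)*(j + 3)*(j - 3)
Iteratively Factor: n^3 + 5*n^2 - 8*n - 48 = (n + 4)*(n^2 + n - 12) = (n - 3)*(n + 4)*(n + 4)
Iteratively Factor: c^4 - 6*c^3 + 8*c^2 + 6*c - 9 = (c - 3)*(c^3 - 3*c^2 - c + 3) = (c - 3)^2*(c^2 - 1) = (c - 3)^2*(c - 1)*(c + 1)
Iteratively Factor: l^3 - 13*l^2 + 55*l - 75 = (l - 3)*(l^2 - 10*l + 25) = (l - 5)*(l - 3)*(l - 5)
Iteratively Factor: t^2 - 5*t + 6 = (t - 2)*(t - 3)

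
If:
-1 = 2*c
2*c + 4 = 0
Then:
No Solution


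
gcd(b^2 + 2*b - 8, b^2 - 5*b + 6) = b - 2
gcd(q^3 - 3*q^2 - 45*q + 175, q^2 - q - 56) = q + 7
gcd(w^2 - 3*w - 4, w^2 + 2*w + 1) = w + 1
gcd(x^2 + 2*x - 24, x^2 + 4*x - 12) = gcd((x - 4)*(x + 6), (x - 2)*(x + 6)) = x + 6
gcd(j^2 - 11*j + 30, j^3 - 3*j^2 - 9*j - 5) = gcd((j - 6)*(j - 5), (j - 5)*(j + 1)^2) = j - 5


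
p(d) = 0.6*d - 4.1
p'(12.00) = 0.60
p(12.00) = 3.10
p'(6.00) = 0.60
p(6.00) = -0.50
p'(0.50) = 0.60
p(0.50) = -3.80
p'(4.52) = 0.60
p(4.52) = -1.39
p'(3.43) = 0.60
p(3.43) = -2.04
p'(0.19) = 0.60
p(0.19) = -3.99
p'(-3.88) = 0.60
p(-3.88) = -6.43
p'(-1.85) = 0.60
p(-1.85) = -5.21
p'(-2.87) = 0.60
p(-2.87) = -5.82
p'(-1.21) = 0.60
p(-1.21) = -4.83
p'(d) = 0.600000000000000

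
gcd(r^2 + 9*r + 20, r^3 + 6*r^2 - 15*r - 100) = r + 5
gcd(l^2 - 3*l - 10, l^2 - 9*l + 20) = l - 5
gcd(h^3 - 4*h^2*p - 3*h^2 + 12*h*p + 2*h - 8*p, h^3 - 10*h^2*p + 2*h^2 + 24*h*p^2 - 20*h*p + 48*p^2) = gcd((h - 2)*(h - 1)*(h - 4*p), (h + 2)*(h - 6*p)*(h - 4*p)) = -h + 4*p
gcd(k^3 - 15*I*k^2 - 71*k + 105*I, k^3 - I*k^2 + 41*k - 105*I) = k^2 - 8*I*k - 15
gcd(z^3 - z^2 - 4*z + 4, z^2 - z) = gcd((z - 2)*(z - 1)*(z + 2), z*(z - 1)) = z - 1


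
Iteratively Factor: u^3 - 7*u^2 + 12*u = (u)*(u^2 - 7*u + 12) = u*(u - 3)*(u - 4)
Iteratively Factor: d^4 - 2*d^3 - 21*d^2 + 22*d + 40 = (d - 5)*(d^3 + 3*d^2 - 6*d - 8) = (d - 5)*(d + 1)*(d^2 + 2*d - 8) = (d - 5)*(d + 1)*(d + 4)*(d - 2)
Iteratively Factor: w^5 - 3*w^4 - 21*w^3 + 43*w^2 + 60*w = (w)*(w^4 - 3*w^3 - 21*w^2 + 43*w + 60) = w*(w + 4)*(w^3 - 7*w^2 + 7*w + 15) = w*(w - 5)*(w + 4)*(w^2 - 2*w - 3) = w*(w - 5)*(w + 1)*(w + 4)*(w - 3)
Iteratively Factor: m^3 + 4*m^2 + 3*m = (m + 3)*(m^2 + m) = m*(m + 3)*(m + 1)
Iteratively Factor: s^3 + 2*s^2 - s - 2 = (s - 1)*(s^2 + 3*s + 2) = (s - 1)*(s + 1)*(s + 2)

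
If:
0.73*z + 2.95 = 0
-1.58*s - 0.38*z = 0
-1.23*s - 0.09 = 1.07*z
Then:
No Solution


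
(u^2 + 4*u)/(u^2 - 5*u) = (u + 4)/(u - 5)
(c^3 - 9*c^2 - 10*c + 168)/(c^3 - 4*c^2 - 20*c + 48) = (c - 7)/(c - 2)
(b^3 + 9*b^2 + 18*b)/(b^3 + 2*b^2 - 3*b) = (b + 6)/(b - 1)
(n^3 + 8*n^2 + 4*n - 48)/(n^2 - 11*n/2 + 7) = 2*(n^2 + 10*n + 24)/(2*n - 7)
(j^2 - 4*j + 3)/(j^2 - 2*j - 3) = (j - 1)/(j + 1)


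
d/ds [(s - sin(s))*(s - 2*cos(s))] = (s - sin(s))*(2*sin(s) + 1) - (s - 2*cos(s))*(cos(s) - 1)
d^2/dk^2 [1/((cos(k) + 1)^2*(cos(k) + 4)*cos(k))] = 2*(-122*(1 - cos(k)^2)^2/cos(k)^3 + 10*sin(k)^6/cos(k)^3 + 2*cos(k)^3 - 53*cos(k)^2 + 76*tan(k)^2 + 108 - 75/cos(k) + 128/cos(k)^3)/((cos(k) + 1)^4*(cos(k) + 4)^3)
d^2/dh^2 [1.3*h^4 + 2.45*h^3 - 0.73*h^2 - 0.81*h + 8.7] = 15.6*h^2 + 14.7*h - 1.46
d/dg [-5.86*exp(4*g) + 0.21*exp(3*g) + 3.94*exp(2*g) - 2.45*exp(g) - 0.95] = (-23.44*exp(3*g) + 0.63*exp(2*g) + 7.88*exp(g) - 2.45)*exp(g)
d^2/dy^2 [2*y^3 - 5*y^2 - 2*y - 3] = 12*y - 10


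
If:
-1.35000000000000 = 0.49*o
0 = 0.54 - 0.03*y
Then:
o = -2.76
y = 18.00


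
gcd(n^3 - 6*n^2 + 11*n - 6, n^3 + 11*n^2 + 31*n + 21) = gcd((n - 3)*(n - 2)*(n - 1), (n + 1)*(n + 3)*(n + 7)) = 1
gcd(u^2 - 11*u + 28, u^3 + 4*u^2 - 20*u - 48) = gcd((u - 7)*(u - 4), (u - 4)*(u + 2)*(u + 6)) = u - 4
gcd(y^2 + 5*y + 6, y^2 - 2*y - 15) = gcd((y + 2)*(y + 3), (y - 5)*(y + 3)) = y + 3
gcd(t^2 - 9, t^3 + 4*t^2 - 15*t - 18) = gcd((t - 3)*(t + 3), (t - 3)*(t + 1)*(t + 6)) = t - 3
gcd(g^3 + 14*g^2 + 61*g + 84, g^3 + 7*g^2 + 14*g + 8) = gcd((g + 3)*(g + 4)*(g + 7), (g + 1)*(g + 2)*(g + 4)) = g + 4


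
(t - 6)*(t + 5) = t^2 - t - 30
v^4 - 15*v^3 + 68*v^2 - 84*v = v*(v - 7)*(v - 6)*(v - 2)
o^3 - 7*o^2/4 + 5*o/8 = o*(o - 5/4)*(o - 1/2)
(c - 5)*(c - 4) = c^2 - 9*c + 20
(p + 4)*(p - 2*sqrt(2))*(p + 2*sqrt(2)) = p^3 + 4*p^2 - 8*p - 32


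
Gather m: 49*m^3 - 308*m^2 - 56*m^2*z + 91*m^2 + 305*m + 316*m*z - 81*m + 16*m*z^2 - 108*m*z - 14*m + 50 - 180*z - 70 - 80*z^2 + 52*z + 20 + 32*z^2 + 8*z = 49*m^3 + m^2*(-56*z - 217) + m*(16*z^2 + 208*z + 210) - 48*z^2 - 120*z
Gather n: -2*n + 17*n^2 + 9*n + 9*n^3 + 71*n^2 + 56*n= 9*n^3 + 88*n^2 + 63*n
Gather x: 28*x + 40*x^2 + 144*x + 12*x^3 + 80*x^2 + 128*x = 12*x^3 + 120*x^2 + 300*x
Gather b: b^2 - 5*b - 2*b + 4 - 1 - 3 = b^2 - 7*b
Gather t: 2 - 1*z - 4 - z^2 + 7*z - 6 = -z^2 + 6*z - 8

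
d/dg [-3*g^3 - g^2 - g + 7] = -9*g^2 - 2*g - 1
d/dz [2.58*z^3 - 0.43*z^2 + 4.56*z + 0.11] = 7.74*z^2 - 0.86*z + 4.56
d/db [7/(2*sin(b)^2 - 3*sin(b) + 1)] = 7*(3 - 4*sin(b))*cos(b)/(2*sin(b)^2 - 3*sin(b) + 1)^2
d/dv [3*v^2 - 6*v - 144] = 6*v - 6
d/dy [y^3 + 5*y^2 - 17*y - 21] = 3*y^2 + 10*y - 17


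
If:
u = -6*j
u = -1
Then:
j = 1/6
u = -1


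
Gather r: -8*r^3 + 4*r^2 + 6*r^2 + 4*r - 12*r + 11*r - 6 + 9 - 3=-8*r^3 + 10*r^2 + 3*r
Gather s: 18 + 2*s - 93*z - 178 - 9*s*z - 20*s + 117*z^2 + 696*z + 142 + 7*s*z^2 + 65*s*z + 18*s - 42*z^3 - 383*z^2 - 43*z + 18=s*(7*z^2 + 56*z) - 42*z^3 - 266*z^2 + 560*z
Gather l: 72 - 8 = 64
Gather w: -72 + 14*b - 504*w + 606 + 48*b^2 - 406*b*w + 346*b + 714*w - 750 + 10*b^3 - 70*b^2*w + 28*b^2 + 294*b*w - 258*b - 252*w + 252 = 10*b^3 + 76*b^2 + 102*b + w*(-70*b^2 - 112*b - 42) + 36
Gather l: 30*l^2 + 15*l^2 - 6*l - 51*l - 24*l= 45*l^2 - 81*l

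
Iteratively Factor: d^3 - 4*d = (d - 2)*(d^2 + 2*d) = (d - 2)*(d + 2)*(d)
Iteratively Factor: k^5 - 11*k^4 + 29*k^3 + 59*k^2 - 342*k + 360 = (k - 5)*(k^4 - 6*k^3 - k^2 + 54*k - 72) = (k - 5)*(k - 2)*(k^3 - 4*k^2 - 9*k + 36) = (k - 5)*(k - 2)*(k + 3)*(k^2 - 7*k + 12) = (k - 5)*(k - 4)*(k - 2)*(k + 3)*(k - 3)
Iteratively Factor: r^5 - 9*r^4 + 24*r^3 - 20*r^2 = (r - 5)*(r^4 - 4*r^3 + 4*r^2) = (r - 5)*(r - 2)*(r^3 - 2*r^2) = (r - 5)*(r - 2)^2*(r^2) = r*(r - 5)*(r - 2)^2*(r)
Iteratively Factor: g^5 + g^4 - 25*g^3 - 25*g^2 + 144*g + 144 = (g + 4)*(g^4 - 3*g^3 - 13*g^2 + 27*g + 36) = (g + 3)*(g + 4)*(g^3 - 6*g^2 + 5*g + 12) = (g - 3)*(g + 3)*(g + 4)*(g^2 - 3*g - 4) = (g - 3)*(g + 1)*(g + 3)*(g + 4)*(g - 4)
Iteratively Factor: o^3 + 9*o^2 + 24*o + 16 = (o + 4)*(o^2 + 5*o + 4) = (o + 1)*(o + 4)*(o + 4)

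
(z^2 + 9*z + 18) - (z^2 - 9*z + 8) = 18*z + 10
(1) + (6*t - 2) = 6*t - 1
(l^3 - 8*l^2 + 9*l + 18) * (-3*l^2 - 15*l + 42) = -3*l^5 + 9*l^4 + 135*l^3 - 525*l^2 + 108*l + 756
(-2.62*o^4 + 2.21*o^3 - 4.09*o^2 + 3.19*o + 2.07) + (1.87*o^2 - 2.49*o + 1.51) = -2.62*o^4 + 2.21*o^3 - 2.22*o^2 + 0.7*o + 3.58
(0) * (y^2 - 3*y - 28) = 0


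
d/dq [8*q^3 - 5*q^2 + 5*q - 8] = 24*q^2 - 10*q + 5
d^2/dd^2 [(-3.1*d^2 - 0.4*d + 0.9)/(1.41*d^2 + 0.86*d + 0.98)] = (5.92764*d^3 + 36.43722*d^2 + 9.86436*d - 6.4362)/(2.803221*d^6 + 5.129298*d^5 + 8.973522*d^4 + 7.766144*d^3 + 6.236916*d^2 + 2.477832*d + 0.941192)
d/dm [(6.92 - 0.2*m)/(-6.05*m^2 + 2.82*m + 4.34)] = (-1.21*m^2 + 83.732*m - 20.3824)/(36.6025*m^4 - 34.122*m^3 - 44.5616*m^2 + 24.4776*m + 18.8356)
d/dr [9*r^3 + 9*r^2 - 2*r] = 27*r^2 + 18*r - 2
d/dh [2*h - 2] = 2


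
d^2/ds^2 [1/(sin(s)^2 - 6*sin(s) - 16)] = 2*(-2*sin(s)^4 + 9*sin(s)^3 - 47*sin(s)^2 + 30*sin(s) + 52)/((sin(s) - 8)^3*(sin(s) + 2)^3)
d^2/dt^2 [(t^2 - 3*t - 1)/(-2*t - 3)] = -46/(8*t^3 + 36*t^2 + 54*t + 27)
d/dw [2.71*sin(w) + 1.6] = 2.71*cos(w)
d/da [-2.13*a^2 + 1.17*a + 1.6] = 1.17 - 4.26*a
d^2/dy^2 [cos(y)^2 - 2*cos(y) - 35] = 2*cos(y) - 2*cos(2*y)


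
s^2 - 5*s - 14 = (s - 7)*(s + 2)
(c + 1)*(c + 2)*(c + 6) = c^3 + 9*c^2 + 20*c + 12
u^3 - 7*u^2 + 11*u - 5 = (u - 5)*(u - 1)^2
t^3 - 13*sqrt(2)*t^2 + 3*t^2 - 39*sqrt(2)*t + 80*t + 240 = (t + 3)*(t - 8*sqrt(2))*(t - 5*sqrt(2))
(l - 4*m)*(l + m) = l^2 - 3*l*m - 4*m^2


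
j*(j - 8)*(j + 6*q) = j^3 + 6*j^2*q - 8*j^2 - 48*j*q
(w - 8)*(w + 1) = w^2 - 7*w - 8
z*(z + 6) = z^2 + 6*z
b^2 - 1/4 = (b - 1/2)*(b + 1/2)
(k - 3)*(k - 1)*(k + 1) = k^3 - 3*k^2 - k + 3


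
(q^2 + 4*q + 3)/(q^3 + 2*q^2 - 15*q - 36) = (q + 1)/(q^2 - q - 12)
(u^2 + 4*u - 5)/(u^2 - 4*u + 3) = (u + 5)/(u - 3)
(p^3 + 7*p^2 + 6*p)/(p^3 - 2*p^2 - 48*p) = (p + 1)/(p - 8)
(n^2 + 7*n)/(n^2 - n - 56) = n/(n - 8)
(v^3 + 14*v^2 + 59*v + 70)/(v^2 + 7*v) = v + 7 + 10/v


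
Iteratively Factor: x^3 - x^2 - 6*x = (x)*(x^2 - x - 6) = x*(x - 3)*(x + 2)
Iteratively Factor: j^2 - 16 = (j - 4)*(j + 4)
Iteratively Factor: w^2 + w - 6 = (w - 2)*(w + 3)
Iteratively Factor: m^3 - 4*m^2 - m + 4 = (m - 4)*(m^2 - 1) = (m - 4)*(m - 1)*(m + 1)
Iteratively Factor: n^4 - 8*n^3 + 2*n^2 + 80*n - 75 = (n - 5)*(n^3 - 3*n^2 - 13*n + 15) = (n - 5)*(n + 3)*(n^2 - 6*n + 5) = (n - 5)*(n - 1)*(n + 3)*(n - 5)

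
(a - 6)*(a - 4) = a^2 - 10*a + 24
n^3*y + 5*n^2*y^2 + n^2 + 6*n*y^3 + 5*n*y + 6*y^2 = (n + 2*y)*(n + 3*y)*(n*y + 1)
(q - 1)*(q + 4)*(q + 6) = q^3 + 9*q^2 + 14*q - 24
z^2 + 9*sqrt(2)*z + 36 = (z + 3*sqrt(2))*(z + 6*sqrt(2))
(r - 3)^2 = r^2 - 6*r + 9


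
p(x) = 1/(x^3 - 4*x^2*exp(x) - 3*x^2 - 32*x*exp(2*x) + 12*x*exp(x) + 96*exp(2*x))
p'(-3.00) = -0.01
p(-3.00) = -0.02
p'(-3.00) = -0.01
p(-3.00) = -0.02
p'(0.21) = -0.01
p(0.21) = 0.01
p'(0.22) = -0.01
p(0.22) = 0.01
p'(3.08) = 0.01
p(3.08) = -0.00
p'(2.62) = 0.00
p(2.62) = 0.00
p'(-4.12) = -0.00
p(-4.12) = -0.01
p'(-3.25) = -0.01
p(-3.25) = -0.01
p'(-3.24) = -0.01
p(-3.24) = -0.01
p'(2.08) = -0.00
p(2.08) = 0.00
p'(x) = (4*x^2*exp(x) - 3*x^2 + 64*x*exp(2*x) - 4*x*exp(x) + 6*x - 160*exp(2*x) - 12*exp(x))/(x^3 - 4*x^2*exp(x) - 3*x^2 - 32*x*exp(2*x) + 12*x*exp(x) + 96*exp(2*x))^2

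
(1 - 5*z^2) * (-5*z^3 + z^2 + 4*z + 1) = 25*z^5 - 5*z^4 - 25*z^3 - 4*z^2 + 4*z + 1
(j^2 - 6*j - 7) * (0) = 0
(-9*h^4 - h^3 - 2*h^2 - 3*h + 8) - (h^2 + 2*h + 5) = -9*h^4 - h^3 - 3*h^2 - 5*h + 3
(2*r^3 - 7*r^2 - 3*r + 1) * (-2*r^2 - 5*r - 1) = -4*r^5 + 4*r^4 + 39*r^3 + 20*r^2 - 2*r - 1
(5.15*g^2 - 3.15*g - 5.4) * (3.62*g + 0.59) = 18.643*g^3 - 8.3645*g^2 - 21.4065*g - 3.186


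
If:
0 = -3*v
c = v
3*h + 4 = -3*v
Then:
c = 0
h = -4/3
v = 0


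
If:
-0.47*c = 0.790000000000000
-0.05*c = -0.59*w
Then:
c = -1.68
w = -0.14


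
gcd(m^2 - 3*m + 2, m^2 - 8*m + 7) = m - 1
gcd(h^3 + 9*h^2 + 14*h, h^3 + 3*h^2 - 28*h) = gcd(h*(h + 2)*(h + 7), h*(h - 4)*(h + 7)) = h^2 + 7*h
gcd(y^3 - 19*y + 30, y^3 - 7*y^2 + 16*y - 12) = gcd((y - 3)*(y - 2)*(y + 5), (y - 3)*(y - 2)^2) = y^2 - 5*y + 6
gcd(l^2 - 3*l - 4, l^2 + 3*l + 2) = l + 1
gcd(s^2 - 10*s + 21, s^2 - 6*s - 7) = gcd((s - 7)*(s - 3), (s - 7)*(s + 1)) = s - 7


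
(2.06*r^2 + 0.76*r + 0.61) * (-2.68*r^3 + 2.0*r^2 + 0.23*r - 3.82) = -5.5208*r^5 + 2.0832*r^4 + 0.359*r^3 - 6.4744*r^2 - 2.7629*r - 2.3302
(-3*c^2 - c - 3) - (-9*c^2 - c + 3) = 6*c^2 - 6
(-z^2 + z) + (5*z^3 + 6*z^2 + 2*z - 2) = 5*z^3 + 5*z^2 + 3*z - 2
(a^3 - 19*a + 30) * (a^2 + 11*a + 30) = a^5 + 11*a^4 + 11*a^3 - 179*a^2 - 240*a + 900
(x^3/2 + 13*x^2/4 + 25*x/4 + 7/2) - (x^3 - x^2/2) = -x^3/2 + 15*x^2/4 + 25*x/4 + 7/2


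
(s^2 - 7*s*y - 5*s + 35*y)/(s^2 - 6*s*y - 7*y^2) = (s - 5)/(s + y)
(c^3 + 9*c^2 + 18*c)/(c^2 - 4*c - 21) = c*(c + 6)/(c - 7)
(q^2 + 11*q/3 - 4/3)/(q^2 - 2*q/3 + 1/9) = 3*(q + 4)/(3*q - 1)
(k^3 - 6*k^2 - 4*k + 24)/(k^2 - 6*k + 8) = (k^2 - 4*k - 12)/(k - 4)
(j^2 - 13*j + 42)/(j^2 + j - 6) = (j^2 - 13*j + 42)/(j^2 + j - 6)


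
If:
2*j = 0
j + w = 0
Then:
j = 0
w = 0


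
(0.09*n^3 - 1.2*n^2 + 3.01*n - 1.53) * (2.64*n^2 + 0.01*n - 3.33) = 0.2376*n^5 - 3.1671*n^4 + 7.6347*n^3 - 0.0131000000000006*n^2 - 10.0386*n + 5.0949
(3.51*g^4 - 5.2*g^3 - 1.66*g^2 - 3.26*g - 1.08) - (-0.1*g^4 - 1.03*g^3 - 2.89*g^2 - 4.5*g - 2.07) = 3.61*g^4 - 4.17*g^3 + 1.23*g^2 + 1.24*g + 0.99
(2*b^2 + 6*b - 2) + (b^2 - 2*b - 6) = 3*b^2 + 4*b - 8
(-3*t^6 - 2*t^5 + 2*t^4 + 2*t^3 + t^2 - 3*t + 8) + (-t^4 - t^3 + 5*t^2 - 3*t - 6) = -3*t^6 - 2*t^5 + t^4 + t^3 + 6*t^2 - 6*t + 2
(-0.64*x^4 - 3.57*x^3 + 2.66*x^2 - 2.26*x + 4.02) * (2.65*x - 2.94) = -1.696*x^5 - 7.5789*x^4 + 17.5448*x^3 - 13.8094*x^2 + 17.2974*x - 11.8188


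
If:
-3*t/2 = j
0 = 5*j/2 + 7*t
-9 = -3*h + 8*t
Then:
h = 3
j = 0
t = 0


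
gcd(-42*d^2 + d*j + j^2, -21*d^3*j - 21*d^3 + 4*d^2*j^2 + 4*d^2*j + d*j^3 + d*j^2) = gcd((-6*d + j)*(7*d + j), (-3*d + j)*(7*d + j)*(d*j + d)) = 7*d + j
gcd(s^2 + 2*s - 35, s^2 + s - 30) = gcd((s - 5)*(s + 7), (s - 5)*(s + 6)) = s - 5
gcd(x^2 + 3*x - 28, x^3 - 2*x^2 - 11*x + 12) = x - 4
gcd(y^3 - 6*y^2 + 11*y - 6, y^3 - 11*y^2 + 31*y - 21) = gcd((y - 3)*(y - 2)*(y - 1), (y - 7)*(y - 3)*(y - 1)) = y^2 - 4*y + 3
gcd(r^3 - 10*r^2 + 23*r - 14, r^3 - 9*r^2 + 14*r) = r^2 - 9*r + 14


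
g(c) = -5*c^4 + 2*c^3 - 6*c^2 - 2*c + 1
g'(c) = -20*c^3 + 6*c^2 - 12*c - 2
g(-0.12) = 1.15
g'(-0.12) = -0.44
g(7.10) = -12305.68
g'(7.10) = -6942.96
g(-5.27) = -4304.49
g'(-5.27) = 3155.14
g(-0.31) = 0.94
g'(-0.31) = 2.89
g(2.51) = -208.65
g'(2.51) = -310.58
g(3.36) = -634.87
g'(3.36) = -733.24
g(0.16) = 0.53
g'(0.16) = -3.85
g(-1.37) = -30.28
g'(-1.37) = 77.13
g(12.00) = -101111.00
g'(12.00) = -33842.00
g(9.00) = -31850.00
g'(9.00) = -14204.00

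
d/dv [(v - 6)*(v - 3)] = 2*v - 9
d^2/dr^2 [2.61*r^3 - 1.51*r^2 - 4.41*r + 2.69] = 15.66*r - 3.02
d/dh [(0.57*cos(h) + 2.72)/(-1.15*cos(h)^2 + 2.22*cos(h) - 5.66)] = (-0.6555*cos(h)^2 - 6.256*cos(h) + 9.2646)*sin(h)/(1.3225*cos(h)^4 - 5.106*cos(h)^3 + 17.9464*cos(h)^2 - 25.1304*cos(h) + 32.0356)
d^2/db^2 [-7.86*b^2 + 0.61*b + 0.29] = -15.7200000000000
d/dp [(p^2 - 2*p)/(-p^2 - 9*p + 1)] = (-11*p^2 + 2*p - 2)/(p^4 + 18*p^3 + 79*p^2 - 18*p + 1)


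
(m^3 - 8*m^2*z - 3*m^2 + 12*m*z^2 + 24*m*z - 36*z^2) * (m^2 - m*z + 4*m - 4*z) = m^5 - 9*m^4*z + m^4 + 20*m^3*z^2 - 9*m^3*z - 12*m^3 - 12*m^2*z^3 + 20*m^2*z^2 + 108*m^2*z - 12*m*z^3 - 240*m*z^2 + 144*z^3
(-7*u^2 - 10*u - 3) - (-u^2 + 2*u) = -6*u^2 - 12*u - 3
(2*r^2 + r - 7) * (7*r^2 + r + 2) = 14*r^4 + 9*r^3 - 44*r^2 - 5*r - 14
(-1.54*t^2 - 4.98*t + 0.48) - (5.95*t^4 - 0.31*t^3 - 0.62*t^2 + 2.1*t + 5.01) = -5.95*t^4 + 0.31*t^3 - 0.92*t^2 - 7.08*t - 4.53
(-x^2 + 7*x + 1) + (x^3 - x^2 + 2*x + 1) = x^3 - 2*x^2 + 9*x + 2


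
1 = 1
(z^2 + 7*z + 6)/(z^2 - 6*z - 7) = (z + 6)/(z - 7)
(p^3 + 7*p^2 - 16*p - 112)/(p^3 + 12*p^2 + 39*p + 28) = (p - 4)/(p + 1)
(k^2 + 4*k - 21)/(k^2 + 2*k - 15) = (k + 7)/(k + 5)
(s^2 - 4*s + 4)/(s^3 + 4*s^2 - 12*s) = (s - 2)/(s*(s + 6))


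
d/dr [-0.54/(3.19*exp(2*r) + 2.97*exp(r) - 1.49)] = (3.4452*exp(r) + 1.6038)*exp(r)/(3.19*exp(2*r) + 2.97*exp(r) - 1.49)^2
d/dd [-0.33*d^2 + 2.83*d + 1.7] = 2.83 - 0.66*d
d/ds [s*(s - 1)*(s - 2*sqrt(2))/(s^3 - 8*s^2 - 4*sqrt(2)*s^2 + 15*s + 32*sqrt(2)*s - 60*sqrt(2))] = (-7*s^4 - 2*sqrt(2)*s^4 + 30*s^3 + 60*sqrt(2)*s^3 - 226*sqrt(2)*s^2 - 127*s^2 + 120*sqrt(2)*s + 480*s - 240)/(s^6 - 16*s^5 - 8*sqrt(2)*s^5 + 126*s^4 + 128*sqrt(2)*s^4 - 752*sqrt(2)*s^3 - 752*s^3 + 1920*sqrt(2)*s^2 + 3233*s^2 - 7680*s - 1800*sqrt(2)*s + 7200)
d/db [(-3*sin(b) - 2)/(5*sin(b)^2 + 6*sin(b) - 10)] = (15*sin(b)^2 + 20*sin(b) + 42)*cos(b)/(5*sin(b)^2 + 6*sin(b) - 10)^2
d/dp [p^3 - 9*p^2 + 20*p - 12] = 3*p^2 - 18*p + 20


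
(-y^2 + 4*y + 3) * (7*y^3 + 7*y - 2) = -7*y^5 + 28*y^4 + 14*y^3 + 30*y^2 + 13*y - 6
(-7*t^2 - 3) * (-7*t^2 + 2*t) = 49*t^4 - 14*t^3 + 21*t^2 - 6*t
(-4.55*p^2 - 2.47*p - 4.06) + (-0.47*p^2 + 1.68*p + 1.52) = -5.02*p^2 - 0.79*p - 2.54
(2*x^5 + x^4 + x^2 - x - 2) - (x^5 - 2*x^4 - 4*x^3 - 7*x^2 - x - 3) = x^5 + 3*x^4 + 4*x^3 + 8*x^2 + 1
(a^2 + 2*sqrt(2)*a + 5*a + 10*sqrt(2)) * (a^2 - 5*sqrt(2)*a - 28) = a^4 - 3*sqrt(2)*a^3 + 5*a^3 - 48*a^2 - 15*sqrt(2)*a^2 - 240*a - 56*sqrt(2)*a - 280*sqrt(2)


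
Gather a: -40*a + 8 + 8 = 16 - 40*a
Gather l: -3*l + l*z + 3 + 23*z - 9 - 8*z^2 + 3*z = l*(z - 3) - 8*z^2 + 26*z - 6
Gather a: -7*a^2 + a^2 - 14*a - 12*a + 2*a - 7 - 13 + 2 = -6*a^2 - 24*a - 18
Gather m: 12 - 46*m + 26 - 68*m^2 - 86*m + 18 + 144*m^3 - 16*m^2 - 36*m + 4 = 144*m^3 - 84*m^2 - 168*m + 60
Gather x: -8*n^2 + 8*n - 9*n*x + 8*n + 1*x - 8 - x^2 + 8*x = -8*n^2 + 16*n - x^2 + x*(9 - 9*n) - 8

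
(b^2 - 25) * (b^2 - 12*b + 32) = b^4 - 12*b^3 + 7*b^2 + 300*b - 800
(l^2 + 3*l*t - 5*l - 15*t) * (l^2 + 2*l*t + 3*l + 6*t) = l^4 + 5*l^3*t - 2*l^3 + 6*l^2*t^2 - 10*l^2*t - 15*l^2 - 12*l*t^2 - 75*l*t - 90*t^2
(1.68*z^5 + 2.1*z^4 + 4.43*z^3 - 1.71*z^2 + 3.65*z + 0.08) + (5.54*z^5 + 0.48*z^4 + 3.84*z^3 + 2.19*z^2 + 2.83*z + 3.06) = 7.22*z^5 + 2.58*z^4 + 8.27*z^3 + 0.48*z^2 + 6.48*z + 3.14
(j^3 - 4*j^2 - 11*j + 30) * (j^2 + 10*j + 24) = j^5 + 6*j^4 - 27*j^3 - 176*j^2 + 36*j + 720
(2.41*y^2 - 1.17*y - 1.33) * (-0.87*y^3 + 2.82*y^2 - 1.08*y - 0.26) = -2.0967*y^5 + 7.8141*y^4 - 4.7451*y^3 - 3.1136*y^2 + 1.7406*y + 0.3458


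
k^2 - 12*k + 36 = (k - 6)^2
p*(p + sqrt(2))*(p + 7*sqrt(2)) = p^3 + 8*sqrt(2)*p^2 + 14*p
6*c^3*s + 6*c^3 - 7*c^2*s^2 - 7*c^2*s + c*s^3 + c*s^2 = (-6*c + s)*(-c + s)*(c*s + c)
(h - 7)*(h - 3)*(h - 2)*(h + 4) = h^4 - 8*h^3 - 7*h^2 + 122*h - 168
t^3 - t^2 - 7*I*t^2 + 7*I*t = t*(t - 1)*(t - 7*I)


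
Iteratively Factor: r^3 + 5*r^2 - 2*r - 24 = (r + 4)*(r^2 + r - 6) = (r + 3)*(r + 4)*(r - 2)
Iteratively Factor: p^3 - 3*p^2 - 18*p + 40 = (p - 2)*(p^2 - p - 20) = (p - 5)*(p - 2)*(p + 4)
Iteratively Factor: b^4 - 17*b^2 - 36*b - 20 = (b + 1)*(b^3 - b^2 - 16*b - 20) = (b + 1)*(b + 2)*(b^2 - 3*b - 10) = (b + 1)*(b + 2)^2*(b - 5)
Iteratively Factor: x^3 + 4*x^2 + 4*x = (x)*(x^2 + 4*x + 4) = x*(x + 2)*(x + 2)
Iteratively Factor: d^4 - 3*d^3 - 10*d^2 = (d)*(d^3 - 3*d^2 - 10*d) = d^2*(d^2 - 3*d - 10) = d^2*(d + 2)*(d - 5)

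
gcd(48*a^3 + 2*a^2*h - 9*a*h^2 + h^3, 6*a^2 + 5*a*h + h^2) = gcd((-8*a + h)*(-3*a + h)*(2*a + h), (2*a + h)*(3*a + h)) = 2*a + h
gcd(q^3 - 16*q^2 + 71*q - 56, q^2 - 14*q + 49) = q - 7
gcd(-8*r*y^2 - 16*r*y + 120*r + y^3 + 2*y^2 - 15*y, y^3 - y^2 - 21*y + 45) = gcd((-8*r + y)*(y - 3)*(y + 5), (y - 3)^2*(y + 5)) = y^2 + 2*y - 15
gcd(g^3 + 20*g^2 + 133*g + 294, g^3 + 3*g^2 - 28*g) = g + 7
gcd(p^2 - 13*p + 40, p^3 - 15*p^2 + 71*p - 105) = p - 5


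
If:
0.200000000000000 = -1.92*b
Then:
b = -0.10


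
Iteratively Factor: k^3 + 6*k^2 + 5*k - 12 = (k + 3)*(k^2 + 3*k - 4) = (k - 1)*(k + 3)*(k + 4)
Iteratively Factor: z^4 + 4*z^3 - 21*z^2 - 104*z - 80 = (z - 5)*(z^3 + 9*z^2 + 24*z + 16) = (z - 5)*(z + 4)*(z^2 + 5*z + 4) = (z - 5)*(z + 1)*(z + 4)*(z + 4)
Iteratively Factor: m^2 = (m)*(m)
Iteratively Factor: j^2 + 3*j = (j + 3)*(j)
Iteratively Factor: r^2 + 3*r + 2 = (r + 1)*(r + 2)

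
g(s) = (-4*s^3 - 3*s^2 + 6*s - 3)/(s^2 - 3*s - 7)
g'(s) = (3 - 2*s)*(-4*s^3 - 3*s^2 + 6*s - 3)/(s^2 - 3*s - 7)^2 + (-12*s^2 - 6*s + 6)/(s^2 - 3*s - 7)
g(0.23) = 0.24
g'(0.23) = -0.60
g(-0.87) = 2.16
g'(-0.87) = -3.41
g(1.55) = 1.71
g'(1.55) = 3.49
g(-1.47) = 13.04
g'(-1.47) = -154.66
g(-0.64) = 1.50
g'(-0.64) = -2.43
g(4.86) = -247.04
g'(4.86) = 663.62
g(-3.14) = 5.90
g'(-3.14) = -3.16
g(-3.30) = 6.40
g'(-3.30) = -3.15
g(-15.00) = 48.41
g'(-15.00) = -3.83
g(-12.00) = 37.02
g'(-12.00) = -3.76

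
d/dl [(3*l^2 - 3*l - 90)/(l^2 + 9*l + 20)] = 30/(l^2 + 8*l + 16)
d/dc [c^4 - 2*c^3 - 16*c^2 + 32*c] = 4*c^3 - 6*c^2 - 32*c + 32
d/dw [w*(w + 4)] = 2*w + 4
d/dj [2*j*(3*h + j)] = 6*h + 4*j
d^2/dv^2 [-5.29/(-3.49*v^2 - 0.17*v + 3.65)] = (-128.865458*v^2 - 6.277114*v + 5.29*(6.98*v + 0.17)*(13.96*v + 0.34) + 134.77333)/(3.49*v^2 + 0.17*v - 3.65)^3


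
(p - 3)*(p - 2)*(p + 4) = p^3 - p^2 - 14*p + 24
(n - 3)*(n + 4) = n^2 + n - 12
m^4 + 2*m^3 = m^3*(m + 2)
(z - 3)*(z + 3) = z^2 - 9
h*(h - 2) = h^2 - 2*h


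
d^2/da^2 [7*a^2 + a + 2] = 14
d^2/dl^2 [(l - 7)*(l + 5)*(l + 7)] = 6*l + 10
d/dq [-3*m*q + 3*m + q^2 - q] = -3*m + 2*q - 1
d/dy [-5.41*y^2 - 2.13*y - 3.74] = -10.82*y - 2.13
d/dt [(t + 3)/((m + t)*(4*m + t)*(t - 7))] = ((m + t)*(4*m + t)*(t - 7) - (m + t)*(4*m + t)*(t + 3) - (m + t)*(t - 7)*(t + 3) - (4*m + t)*(t - 7)*(t + 3))/((m + t)^2*(4*m + t)^2*(t - 7)^2)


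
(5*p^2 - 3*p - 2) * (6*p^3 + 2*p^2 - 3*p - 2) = 30*p^5 - 8*p^4 - 33*p^3 - 5*p^2 + 12*p + 4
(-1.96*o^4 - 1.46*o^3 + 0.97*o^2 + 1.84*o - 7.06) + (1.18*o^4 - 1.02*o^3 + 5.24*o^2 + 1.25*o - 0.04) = -0.78*o^4 - 2.48*o^3 + 6.21*o^2 + 3.09*o - 7.1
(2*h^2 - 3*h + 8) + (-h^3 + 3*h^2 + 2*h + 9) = -h^3 + 5*h^2 - h + 17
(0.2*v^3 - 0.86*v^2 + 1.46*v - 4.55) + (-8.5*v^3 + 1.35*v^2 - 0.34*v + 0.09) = -8.3*v^3 + 0.49*v^2 + 1.12*v - 4.46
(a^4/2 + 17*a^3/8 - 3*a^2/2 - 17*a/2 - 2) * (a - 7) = a^5/2 - 11*a^4/8 - 131*a^3/8 + 2*a^2 + 115*a/2 + 14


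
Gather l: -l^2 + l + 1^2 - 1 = -l^2 + l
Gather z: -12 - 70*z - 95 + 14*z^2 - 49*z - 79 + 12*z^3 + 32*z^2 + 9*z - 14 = 12*z^3 + 46*z^2 - 110*z - 200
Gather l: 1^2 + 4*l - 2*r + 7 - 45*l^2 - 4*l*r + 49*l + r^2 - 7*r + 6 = -45*l^2 + l*(53 - 4*r) + r^2 - 9*r + 14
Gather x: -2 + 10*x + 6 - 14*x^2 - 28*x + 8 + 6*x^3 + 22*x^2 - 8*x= 6*x^3 + 8*x^2 - 26*x + 12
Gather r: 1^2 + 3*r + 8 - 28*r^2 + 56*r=-28*r^2 + 59*r + 9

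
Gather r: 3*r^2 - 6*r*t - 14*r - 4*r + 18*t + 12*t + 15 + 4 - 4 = 3*r^2 + r*(-6*t - 18) + 30*t + 15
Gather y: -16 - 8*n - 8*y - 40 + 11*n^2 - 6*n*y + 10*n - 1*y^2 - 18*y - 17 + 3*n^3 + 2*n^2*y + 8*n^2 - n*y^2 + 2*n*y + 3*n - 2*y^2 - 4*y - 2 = 3*n^3 + 19*n^2 + 5*n + y^2*(-n - 3) + y*(2*n^2 - 4*n - 30) - 75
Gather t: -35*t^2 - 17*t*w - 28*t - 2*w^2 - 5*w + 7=-35*t^2 + t*(-17*w - 28) - 2*w^2 - 5*w + 7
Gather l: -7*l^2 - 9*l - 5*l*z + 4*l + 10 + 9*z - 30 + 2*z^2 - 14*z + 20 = -7*l^2 + l*(-5*z - 5) + 2*z^2 - 5*z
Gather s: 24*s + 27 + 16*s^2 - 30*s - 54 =16*s^2 - 6*s - 27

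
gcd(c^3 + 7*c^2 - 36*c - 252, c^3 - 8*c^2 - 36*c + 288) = c^2 - 36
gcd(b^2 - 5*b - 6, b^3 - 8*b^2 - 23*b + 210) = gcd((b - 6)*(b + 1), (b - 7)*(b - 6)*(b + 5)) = b - 6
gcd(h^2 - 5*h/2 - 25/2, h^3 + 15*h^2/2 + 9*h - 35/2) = 1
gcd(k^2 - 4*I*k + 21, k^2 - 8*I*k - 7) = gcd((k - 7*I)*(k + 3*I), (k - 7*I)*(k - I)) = k - 7*I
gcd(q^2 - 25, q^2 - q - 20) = q - 5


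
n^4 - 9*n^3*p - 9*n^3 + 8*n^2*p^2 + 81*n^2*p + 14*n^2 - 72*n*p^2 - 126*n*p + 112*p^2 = (n - 7)*(n - 2)*(n - 8*p)*(n - p)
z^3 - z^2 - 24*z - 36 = (z - 6)*(z + 2)*(z + 3)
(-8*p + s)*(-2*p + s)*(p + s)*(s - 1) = 16*p^3*s - 16*p^3 + 6*p^2*s^2 - 6*p^2*s - 9*p*s^3 + 9*p*s^2 + s^4 - s^3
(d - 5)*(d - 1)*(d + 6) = d^3 - 31*d + 30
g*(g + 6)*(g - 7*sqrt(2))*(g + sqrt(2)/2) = g^4 - 13*sqrt(2)*g^3/2 + 6*g^3 - 39*sqrt(2)*g^2 - 7*g^2 - 42*g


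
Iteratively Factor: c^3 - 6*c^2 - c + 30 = (c - 5)*(c^2 - c - 6) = (c - 5)*(c - 3)*(c + 2)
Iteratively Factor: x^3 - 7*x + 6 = (x - 1)*(x^2 + x - 6) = (x - 2)*(x - 1)*(x + 3)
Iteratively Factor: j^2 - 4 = (j + 2)*(j - 2)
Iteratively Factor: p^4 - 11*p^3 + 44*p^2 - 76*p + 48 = (p - 2)*(p^3 - 9*p^2 + 26*p - 24) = (p - 4)*(p - 2)*(p^2 - 5*p + 6) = (p - 4)*(p - 2)^2*(p - 3)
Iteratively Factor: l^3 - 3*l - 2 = (l - 2)*(l^2 + 2*l + 1) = (l - 2)*(l + 1)*(l + 1)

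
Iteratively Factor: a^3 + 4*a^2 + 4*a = (a + 2)*(a^2 + 2*a) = (a + 2)^2*(a)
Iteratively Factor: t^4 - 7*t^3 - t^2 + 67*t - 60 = (t + 3)*(t^3 - 10*t^2 + 29*t - 20) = (t - 1)*(t + 3)*(t^2 - 9*t + 20) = (t - 4)*(t - 1)*(t + 3)*(t - 5)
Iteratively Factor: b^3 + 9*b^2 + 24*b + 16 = (b + 4)*(b^2 + 5*b + 4) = (b + 4)^2*(b + 1)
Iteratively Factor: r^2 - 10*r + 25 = (r - 5)*(r - 5)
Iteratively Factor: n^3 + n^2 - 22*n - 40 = (n + 4)*(n^2 - 3*n - 10) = (n - 5)*(n + 4)*(n + 2)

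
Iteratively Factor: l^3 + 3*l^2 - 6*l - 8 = (l + 1)*(l^2 + 2*l - 8) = (l - 2)*(l + 1)*(l + 4)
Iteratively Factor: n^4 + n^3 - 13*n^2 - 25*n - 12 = (n + 3)*(n^3 - 2*n^2 - 7*n - 4) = (n - 4)*(n + 3)*(n^2 + 2*n + 1) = (n - 4)*(n + 1)*(n + 3)*(n + 1)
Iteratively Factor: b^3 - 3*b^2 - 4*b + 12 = (b - 3)*(b^2 - 4) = (b - 3)*(b + 2)*(b - 2)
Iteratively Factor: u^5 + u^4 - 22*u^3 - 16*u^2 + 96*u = (u)*(u^4 + u^3 - 22*u^2 - 16*u + 96) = u*(u - 4)*(u^3 + 5*u^2 - 2*u - 24) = u*(u - 4)*(u + 4)*(u^2 + u - 6) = u*(u - 4)*(u + 3)*(u + 4)*(u - 2)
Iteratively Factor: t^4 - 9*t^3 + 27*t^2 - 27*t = (t - 3)*(t^3 - 6*t^2 + 9*t) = (t - 3)^2*(t^2 - 3*t) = (t - 3)^3*(t)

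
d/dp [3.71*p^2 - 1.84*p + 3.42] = 7.42*p - 1.84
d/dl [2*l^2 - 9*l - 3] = 4*l - 9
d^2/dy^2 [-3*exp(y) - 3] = -3*exp(y)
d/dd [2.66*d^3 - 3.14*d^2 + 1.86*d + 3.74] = 7.98*d^2 - 6.28*d + 1.86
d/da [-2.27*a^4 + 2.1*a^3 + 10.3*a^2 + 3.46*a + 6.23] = -9.08*a^3 + 6.3*a^2 + 20.6*a + 3.46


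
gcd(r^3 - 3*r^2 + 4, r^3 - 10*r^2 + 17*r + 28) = r + 1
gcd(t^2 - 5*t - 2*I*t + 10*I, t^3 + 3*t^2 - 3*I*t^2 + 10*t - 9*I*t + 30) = 1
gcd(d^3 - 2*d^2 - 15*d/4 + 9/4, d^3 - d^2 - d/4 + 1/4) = d - 1/2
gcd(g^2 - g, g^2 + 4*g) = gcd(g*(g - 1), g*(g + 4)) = g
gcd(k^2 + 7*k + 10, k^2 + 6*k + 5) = k + 5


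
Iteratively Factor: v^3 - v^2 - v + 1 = (v - 1)*(v^2 - 1) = (v - 1)^2*(v + 1)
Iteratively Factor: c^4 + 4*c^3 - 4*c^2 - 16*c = (c + 4)*(c^3 - 4*c) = (c - 2)*(c + 4)*(c^2 + 2*c) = c*(c - 2)*(c + 4)*(c + 2)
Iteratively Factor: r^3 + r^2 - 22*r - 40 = (r + 2)*(r^2 - r - 20) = (r - 5)*(r + 2)*(r + 4)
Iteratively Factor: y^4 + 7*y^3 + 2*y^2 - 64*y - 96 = (y - 3)*(y^3 + 10*y^2 + 32*y + 32) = (y - 3)*(y + 4)*(y^2 + 6*y + 8) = (y - 3)*(y + 4)^2*(y + 2)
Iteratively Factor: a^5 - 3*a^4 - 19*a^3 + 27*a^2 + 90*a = (a + 2)*(a^4 - 5*a^3 - 9*a^2 + 45*a) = a*(a + 2)*(a^3 - 5*a^2 - 9*a + 45) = a*(a + 2)*(a + 3)*(a^2 - 8*a + 15) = a*(a - 3)*(a + 2)*(a + 3)*(a - 5)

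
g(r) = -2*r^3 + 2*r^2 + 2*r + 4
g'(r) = -6*r^2 + 4*r + 2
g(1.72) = 3.18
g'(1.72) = -8.87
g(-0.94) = 5.55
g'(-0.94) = -7.06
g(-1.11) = 6.98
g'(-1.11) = -9.83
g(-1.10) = 6.88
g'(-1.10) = -9.66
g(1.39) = 5.27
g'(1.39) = -4.03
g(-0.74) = 4.43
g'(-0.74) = -4.25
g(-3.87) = 142.14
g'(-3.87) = -103.34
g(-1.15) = 7.39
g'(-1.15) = -10.54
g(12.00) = -3140.00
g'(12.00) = -814.00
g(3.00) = -26.00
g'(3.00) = -40.00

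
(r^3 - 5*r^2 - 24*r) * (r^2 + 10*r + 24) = r^5 + 5*r^4 - 50*r^3 - 360*r^2 - 576*r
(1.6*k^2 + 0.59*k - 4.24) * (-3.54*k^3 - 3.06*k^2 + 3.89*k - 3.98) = -5.664*k^5 - 6.9846*k^4 + 19.4282*k^3 + 8.9015*k^2 - 18.8418*k + 16.8752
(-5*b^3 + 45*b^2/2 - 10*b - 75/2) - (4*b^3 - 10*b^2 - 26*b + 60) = -9*b^3 + 65*b^2/2 + 16*b - 195/2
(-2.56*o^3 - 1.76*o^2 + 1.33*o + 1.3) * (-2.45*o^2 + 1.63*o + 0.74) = 6.272*o^5 + 0.139200000000001*o^4 - 8.0217*o^3 - 2.3195*o^2 + 3.1032*o + 0.962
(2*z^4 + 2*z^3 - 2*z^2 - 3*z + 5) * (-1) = -2*z^4 - 2*z^3 + 2*z^2 + 3*z - 5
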